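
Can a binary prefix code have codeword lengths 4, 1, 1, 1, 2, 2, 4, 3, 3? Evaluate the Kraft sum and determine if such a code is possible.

With common denominator 2^4 = 16: Σ 2^(−ℓᵢ) = 1/16 + 8/16 + 8/16 + 8/16 + 4/16 + 4/16 + 1/16 + 2/16 + 2/16 = 38/16 = 2.375.
Kraft's inequality requires Σ ≤ 1; here Σ = 2.375 > 1, so no such prefix code exists.

2.375; no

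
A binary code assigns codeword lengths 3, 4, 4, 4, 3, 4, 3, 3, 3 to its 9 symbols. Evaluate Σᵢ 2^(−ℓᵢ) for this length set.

With common denominator 2^4 = 16: Σ 2^(−ℓᵢ) = 2/16 + 1/16 + 1/16 + 1/16 + 2/16 + 1/16 + 2/16 + 2/16 + 2/16 = 14/16 = 0.875.

0.875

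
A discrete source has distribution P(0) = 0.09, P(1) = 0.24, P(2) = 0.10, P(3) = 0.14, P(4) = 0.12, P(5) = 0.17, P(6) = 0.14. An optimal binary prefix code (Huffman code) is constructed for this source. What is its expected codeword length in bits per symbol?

2.76 bits/symbol

Repeatedly combine the two least-probable nodes; the expected code length is the sum of the merged weights.
merge 9/100 + 1/10 → 19/100
merge 3/25 + 7/50 → 13/50
merge 7/50 + 17/100 → 31/100
merge 19/100 + 6/25 → 43/100
merge 13/50 + 31/100 → 57/100
merge 43/100 + 57/100 → 1
L = 19/100 + 13/50 + 31/100 + 43/100 + 57/100 + 1 = 69/25 = 2.76 bits/symbol.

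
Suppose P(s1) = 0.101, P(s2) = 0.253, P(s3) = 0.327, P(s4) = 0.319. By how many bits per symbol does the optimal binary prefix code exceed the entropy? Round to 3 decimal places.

Entropy H = −Σ p log₂ p ≈ 1.8889 bits.
Huffman merges: 101/1000+253/1000→177/500; 319/1000+327/1000→323/500; 177/500+323/500→1. L = 2 ≈ 2.0000.
L − H = 2.0000 − 1.8889 = 0.111 bits.

0.111 bits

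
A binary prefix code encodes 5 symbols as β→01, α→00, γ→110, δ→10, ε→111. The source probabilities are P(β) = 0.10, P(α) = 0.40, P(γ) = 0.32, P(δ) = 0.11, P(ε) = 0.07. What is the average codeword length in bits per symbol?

L̄ = Σ pᵢ·ℓᵢ = 0.10·2 + 0.40·2 + 0.32·3 + 0.11·2 + 0.07·3 = 2.39 bits/symbol.

2.39 bits/symbol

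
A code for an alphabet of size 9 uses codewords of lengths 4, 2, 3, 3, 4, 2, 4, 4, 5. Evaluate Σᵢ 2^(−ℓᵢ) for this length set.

1.03125

With common denominator 2^5 = 32: Σ 2^(−ℓᵢ) = 2/32 + 8/32 + 4/32 + 4/32 + 2/32 + 8/32 + 2/32 + 2/32 + 1/32 = 33/32 = 1.03125.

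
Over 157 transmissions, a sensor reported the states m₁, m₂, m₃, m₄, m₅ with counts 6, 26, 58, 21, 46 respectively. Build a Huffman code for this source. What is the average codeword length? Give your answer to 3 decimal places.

Probabilities are the counts divided by 157.
Repeatedly combine the two least-probable nodes; the expected code length is the sum of the merged weights.
merge 6/157 + 21/157 → 27/157
merge 26/157 + 27/157 → 53/157
merge 46/157 + 53/157 → 99/157
merge 58/157 + 99/157 → 1
L = 27/157 + 53/157 + 99/157 + 1 = 336/157 ≈ 2.140 bits/symbol.

2.140 bits/symbol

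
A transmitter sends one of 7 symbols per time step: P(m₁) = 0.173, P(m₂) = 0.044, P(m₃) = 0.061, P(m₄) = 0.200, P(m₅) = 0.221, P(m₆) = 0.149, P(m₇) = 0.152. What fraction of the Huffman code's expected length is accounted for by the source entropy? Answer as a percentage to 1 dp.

98.7%

Entropy H = −Σ p log₂ p ≈ 2.6504 bits.
Huffman merges: 11/250+61/1000→21/200; 21/200+149/1000→127/500; 19/125+173/1000→13/40; 1/5+221/1000→421/1000; 127/500+13/40→579/1000; 421/1000+579/1000→1. L = 671/250 ≈ 2.6840.
Efficiency = H/L = 2.6504/2.6840 = 98.7%.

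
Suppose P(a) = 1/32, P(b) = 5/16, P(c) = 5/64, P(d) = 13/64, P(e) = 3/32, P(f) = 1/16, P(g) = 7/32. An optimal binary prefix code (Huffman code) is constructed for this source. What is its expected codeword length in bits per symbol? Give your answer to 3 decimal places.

Repeatedly combine the two least-probable nodes; the expected code length is the sum of the merged weights.
merge 1/32 + 1/16 → 3/32
merge 5/64 + 3/32 → 11/64
merge 3/32 + 11/64 → 17/64
merge 13/64 + 7/32 → 27/64
merge 17/64 + 5/16 → 37/64
merge 27/64 + 37/64 → 1
L = 3/32 + 11/64 + 17/64 + 27/64 + 37/64 + 1 = 81/32 ≈ 2.531 bits/symbol.

2.531 bits/symbol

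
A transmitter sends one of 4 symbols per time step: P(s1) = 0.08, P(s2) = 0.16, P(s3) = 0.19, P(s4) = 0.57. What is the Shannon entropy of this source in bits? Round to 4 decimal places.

1.6320 bits

H = −Σ pᵢ log₂ pᵢ.
−0.08·log₂(0.08) = 0.2915
−0.16·log₂(0.16) = 0.4230
−0.19·log₂(0.19) = 0.4552
−0.57·log₂(0.57) = 0.4623
Sum ≈ 1.6320 → 1.6320 bits.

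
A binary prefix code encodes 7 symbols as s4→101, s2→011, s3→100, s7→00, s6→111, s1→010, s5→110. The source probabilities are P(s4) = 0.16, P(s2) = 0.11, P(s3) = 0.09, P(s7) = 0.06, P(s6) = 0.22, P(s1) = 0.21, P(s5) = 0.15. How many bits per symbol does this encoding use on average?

L̄ = Σ pᵢ·ℓᵢ = 0.16·3 + 0.11·3 + 0.09·3 + 0.06·2 + 0.22·3 + 0.21·3 + 0.15·3 = 2.94 bits/symbol.

2.94 bits/symbol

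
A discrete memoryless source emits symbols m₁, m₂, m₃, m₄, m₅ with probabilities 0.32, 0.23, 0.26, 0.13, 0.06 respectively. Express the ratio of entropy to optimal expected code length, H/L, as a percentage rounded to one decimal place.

Entropy H = −Σ p log₂ p ≈ 2.1452 bits.
Huffman merges: 3/50+13/100→19/100; 19/100+23/100→21/50; 13/50+8/25→29/50; 21/50+29/50→1. L = 219/100 ≈ 2.1900.
Efficiency = H/L = 2.1452/2.1900 = 98.0%.

98.0%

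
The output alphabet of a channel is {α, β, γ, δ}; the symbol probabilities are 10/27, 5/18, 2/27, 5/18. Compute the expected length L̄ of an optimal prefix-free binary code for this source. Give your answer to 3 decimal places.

1.981 bits/symbol

Repeatedly combine the two least-probable nodes; the expected code length is the sum of the merged weights.
merge 2/27 + 5/18 → 19/54
merge 5/18 + 19/54 → 17/27
merge 10/27 + 17/27 → 1
L = 19/54 + 17/27 + 1 = 107/54 ≈ 1.981 bits/symbol.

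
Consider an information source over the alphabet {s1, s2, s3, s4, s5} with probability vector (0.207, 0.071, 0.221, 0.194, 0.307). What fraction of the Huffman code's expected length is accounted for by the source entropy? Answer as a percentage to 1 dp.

97.3%

Entropy H = −Σ p log₂ p ≈ 2.2046 bits.
Huffman merges: 71/1000+97/500→53/200; 207/1000+221/1000→107/250; 53/200+307/1000→143/250; 107/250+143/250→1. L = 453/200 ≈ 2.2650.
Efficiency = H/L = 2.2046/2.2650 = 97.3%.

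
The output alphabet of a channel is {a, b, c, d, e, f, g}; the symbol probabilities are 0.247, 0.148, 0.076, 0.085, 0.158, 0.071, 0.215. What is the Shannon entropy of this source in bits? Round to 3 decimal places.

2.659 bits

H = −Σ pᵢ log₂ pᵢ.
−0.247·log₂(0.247) = 0.4983
−0.148·log₂(0.148) = 0.4079
−0.076·log₂(0.076) = 0.2826
−0.085·log₂(0.085) = 0.3023
−0.158·log₂(0.158) = 0.4206
−0.071·log₂(0.071) = 0.2709
−0.215·log₂(0.215) = 0.4768
Sum ≈ 2.6594 → 2.659 bits.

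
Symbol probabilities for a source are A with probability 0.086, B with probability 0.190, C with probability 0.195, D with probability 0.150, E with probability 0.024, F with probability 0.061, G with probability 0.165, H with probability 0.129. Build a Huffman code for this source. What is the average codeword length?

2.871 bits/symbol

Repeatedly combine the two least-probable nodes; the expected code length is the sum of the merged weights.
merge 3/125 + 61/1000 → 17/200
merge 17/200 + 43/500 → 171/1000
merge 129/1000 + 3/20 → 279/1000
merge 33/200 + 171/1000 → 42/125
merge 19/100 + 39/200 → 77/200
merge 279/1000 + 42/125 → 123/200
merge 77/200 + 123/200 → 1
L = 17/200 + 171/1000 + 279/1000 + 42/125 + 77/200 + 123/200 + 1 = 2871/1000 = 2.871 bits/symbol.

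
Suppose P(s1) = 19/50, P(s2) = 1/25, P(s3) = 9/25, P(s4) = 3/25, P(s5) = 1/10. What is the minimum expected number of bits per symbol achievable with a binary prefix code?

2.02 bits/symbol

Repeatedly combine the two least-probable nodes; the expected code length is the sum of the merged weights.
merge 1/25 + 1/10 → 7/50
merge 3/25 + 7/50 → 13/50
merge 13/50 + 9/25 → 31/50
merge 19/50 + 31/50 → 1
L = 7/50 + 13/50 + 31/50 + 1 = 101/50 = 2.02 bits/symbol.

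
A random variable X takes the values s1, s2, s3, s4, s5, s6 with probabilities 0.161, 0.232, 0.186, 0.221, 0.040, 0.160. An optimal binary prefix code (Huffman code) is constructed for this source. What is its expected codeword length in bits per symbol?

2.547 bits/symbol

Repeatedly combine the two least-probable nodes; the expected code length is the sum of the merged weights.
merge 1/25 + 4/25 → 1/5
merge 161/1000 + 93/500 → 347/1000
merge 1/5 + 221/1000 → 421/1000
merge 29/125 + 347/1000 → 579/1000
merge 421/1000 + 579/1000 → 1
L = 1/5 + 347/1000 + 421/1000 + 579/1000 + 1 = 2547/1000 = 2.547 bits/symbol.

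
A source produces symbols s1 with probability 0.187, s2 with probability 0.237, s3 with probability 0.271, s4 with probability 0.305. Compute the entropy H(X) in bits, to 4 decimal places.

H = −Σ pᵢ log₂ pᵢ.
−0.187·log₂(0.187) = 0.4523
−0.237·log₂(0.237) = 0.4923
−0.271·log₂(0.271) = 0.5105
−0.305·log₂(0.305) = 0.5225
Sum ≈ 1.9776 → 1.9776 bits.

1.9776 bits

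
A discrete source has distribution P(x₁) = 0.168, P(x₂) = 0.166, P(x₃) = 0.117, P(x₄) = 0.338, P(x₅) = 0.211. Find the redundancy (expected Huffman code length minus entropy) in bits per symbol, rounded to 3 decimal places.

Entropy H = −Σ p log₂ p ≈ 2.2271 bits.
Huffman merges: 117/1000+83/500→283/1000; 21/125+211/1000→379/1000; 283/1000+169/500→621/1000; 379/1000+621/1000→1. L = 2283/1000 ≈ 2.2830.
L − H = 2.2830 − 2.2271 = 0.056 bits.

0.056 bits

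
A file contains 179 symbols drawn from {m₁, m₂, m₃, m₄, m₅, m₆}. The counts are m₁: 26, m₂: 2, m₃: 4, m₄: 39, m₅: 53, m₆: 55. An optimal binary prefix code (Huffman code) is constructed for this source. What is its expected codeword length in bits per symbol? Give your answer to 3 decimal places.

2.212 bits/symbol

Probabilities are the counts divided by 179.
Repeatedly combine the two least-probable nodes; the expected code length is the sum of the merged weights.
merge 2/179 + 4/179 → 6/179
merge 6/179 + 26/179 → 32/179
merge 32/179 + 39/179 → 71/179
merge 53/179 + 55/179 → 108/179
merge 71/179 + 108/179 → 1
L = 6/179 + 32/179 + 71/179 + 108/179 + 1 = 396/179 ≈ 2.212 bits/symbol.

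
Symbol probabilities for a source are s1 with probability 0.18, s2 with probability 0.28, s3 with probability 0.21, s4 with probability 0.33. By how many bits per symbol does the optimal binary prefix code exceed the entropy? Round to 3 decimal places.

0.040 bits

Entropy H = −Σ p log₂ p ≈ 1.9602 bits.
Huffman merges: 9/50+21/100→39/100; 7/25+33/100→61/100; 39/100+61/100→1. L = 2 ≈ 2.0000.
L − H = 2.0000 − 1.9602 = 0.040 bits.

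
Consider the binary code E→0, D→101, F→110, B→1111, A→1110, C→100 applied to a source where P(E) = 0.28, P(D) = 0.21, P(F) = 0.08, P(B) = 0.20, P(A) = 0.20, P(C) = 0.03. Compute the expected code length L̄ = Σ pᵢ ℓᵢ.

2.84 bits/symbol

L̄ = Σ pᵢ·ℓᵢ = 0.28·1 + 0.21·3 + 0.08·3 + 0.20·4 + 0.20·4 + 0.03·3 = 2.84 bits/symbol.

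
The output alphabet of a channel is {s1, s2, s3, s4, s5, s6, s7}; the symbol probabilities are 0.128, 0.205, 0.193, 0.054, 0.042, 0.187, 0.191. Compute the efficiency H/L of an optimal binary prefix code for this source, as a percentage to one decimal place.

Entropy H = −Σ p log₂ p ≈ 2.6343 bits.
Huffman merges: 21/500+27/500→12/125; 12/125+16/125→28/125; 187/1000+191/1000→189/500; 193/1000+41/200→199/500; 28/125+189/500→301/500; 199/500+301/500→1. L = 1349/500 ≈ 2.6980.
Efficiency = H/L = 2.6343/2.6980 = 97.6%.

97.6%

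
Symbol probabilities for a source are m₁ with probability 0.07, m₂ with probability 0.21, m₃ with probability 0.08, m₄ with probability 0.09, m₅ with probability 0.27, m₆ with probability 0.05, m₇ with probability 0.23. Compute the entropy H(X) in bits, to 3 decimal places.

H = −Σ pᵢ log₂ pᵢ.
−0.07·log₂(0.07) = 0.2686
−0.21·log₂(0.21) = 0.4728
−0.08·log₂(0.08) = 0.2915
−0.09·log₂(0.09) = 0.3127
−0.27·log₂(0.27) = 0.5100
−0.05·log₂(0.05) = 0.2161
−0.23·log₂(0.23) = 0.4877
Sum ≈ 2.5593 → 2.559 bits.

2.559 bits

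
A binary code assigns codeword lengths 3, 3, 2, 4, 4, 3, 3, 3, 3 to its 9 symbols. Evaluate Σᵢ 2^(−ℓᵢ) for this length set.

1.125

With common denominator 2^4 = 16: Σ 2^(−ℓᵢ) = 2/16 + 2/16 + 4/16 + 1/16 + 1/16 + 2/16 + 2/16 + 2/16 + 2/16 = 18/16 = 1.125.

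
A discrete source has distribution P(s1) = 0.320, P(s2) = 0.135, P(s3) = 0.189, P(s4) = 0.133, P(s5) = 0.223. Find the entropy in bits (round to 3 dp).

H = −Σ pᵢ log₂ pᵢ.
−0.320·log₂(0.320) = 0.5260
−0.135·log₂(0.135) = 0.3900
−0.189·log₂(0.189) = 0.4543
−0.133·log₂(0.133) = 0.3871
−0.223·log₂(0.223) = 0.4828
Sum ≈ 2.2402 → 2.240 bits.

2.240 bits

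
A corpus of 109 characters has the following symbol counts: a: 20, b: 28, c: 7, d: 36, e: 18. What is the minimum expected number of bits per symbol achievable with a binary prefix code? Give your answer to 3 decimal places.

2.229 bits/symbol

Probabilities are the counts divided by 109.
Repeatedly combine the two least-probable nodes; the expected code length is the sum of the merged weights.
merge 7/109 + 18/109 → 25/109
merge 20/109 + 25/109 → 45/109
merge 28/109 + 36/109 → 64/109
merge 45/109 + 64/109 → 1
L = 25/109 + 45/109 + 64/109 + 1 = 243/109 ≈ 2.229 bits/symbol.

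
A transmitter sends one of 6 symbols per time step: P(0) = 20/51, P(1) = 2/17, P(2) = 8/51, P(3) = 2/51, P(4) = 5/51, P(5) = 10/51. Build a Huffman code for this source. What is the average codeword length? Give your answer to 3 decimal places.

Repeatedly combine the two least-probable nodes; the expected code length is the sum of the merged weights.
merge 2/51 + 5/51 → 7/51
merge 2/17 + 7/51 → 13/51
merge 8/51 + 10/51 → 6/17
merge 13/51 + 6/17 → 31/51
merge 20/51 + 31/51 → 1
L = 7/51 + 13/51 + 6/17 + 31/51 + 1 = 40/17 ≈ 2.353 bits/symbol.

2.353 bits/symbol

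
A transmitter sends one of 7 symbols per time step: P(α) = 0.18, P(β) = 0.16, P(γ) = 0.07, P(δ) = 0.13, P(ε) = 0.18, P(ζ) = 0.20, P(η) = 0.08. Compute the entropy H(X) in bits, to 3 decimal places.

2.721 bits

H = −Σ pᵢ log₂ pᵢ.
−0.18·log₂(0.18) = 0.4453
−0.16·log₂(0.16) = 0.4230
−0.07·log₂(0.07) = 0.2686
−0.13·log₂(0.13) = 0.3826
−0.18·log₂(0.18) = 0.4453
−0.20·log₂(0.20) = 0.4644
−0.08·log₂(0.08) = 0.2915
Sum ≈ 2.7207 → 2.721 bits.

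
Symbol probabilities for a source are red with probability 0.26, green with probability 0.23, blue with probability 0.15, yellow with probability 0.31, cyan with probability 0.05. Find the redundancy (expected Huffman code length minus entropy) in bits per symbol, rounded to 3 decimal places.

0.057 bits

Entropy H = −Σ p log₂ p ≈ 2.1434 bits.
Huffman merges: 1/20+3/20→1/5; 1/5+23/100→43/100; 13/50+31/100→57/100; 43/100+57/100→1. L = 11/5 ≈ 2.2000.
L − H = 2.2000 − 2.1434 = 0.057 bits.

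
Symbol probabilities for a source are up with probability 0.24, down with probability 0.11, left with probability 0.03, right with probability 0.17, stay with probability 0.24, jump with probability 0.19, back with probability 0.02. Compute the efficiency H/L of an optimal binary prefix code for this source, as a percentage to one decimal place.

Entropy H = −Σ p log₂ p ≈ 2.4930 bits.
Huffman merges: 1/50+3/100→1/20; 1/20+11/100→4/25; 4/25+17/100→33/100; 19/100+6/25→43/100; 6/25+33/100→57/100; 43/100+57/100→1. L = 127/50 ≈ 2.5400.
Efficiency = H/L = 2.4930/2.5400 = 98.2%.

98.2%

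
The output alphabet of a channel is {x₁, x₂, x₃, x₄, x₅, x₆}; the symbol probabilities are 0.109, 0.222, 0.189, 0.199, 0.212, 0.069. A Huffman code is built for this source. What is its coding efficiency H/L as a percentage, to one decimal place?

97.8%

Entropy H = −Σ p log₂ p ≈ 2.4889 bits.
Huffman merges: 69/1000+109/1000→89/500; 89/500+189/1000→367/1000; 199/1000+53/250→411/1000; 111/500+367/1000→589/1000; 411/1000+589/1000→1. L = 509/200 ≈ 2.5450.
Efficiency = H/L = 2.4889/2.5450 = 97.8%.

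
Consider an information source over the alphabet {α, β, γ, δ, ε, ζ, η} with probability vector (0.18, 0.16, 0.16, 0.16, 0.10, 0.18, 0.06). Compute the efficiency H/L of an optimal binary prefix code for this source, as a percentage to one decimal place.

Entropy H = −Σ p log₂ p ≈ 2.7354 bits.
Huffman merges: 3/50+1/10→4/25; 4/25+4/25→8/25; 4/25+4/25→8/25; 9/50+9/50→9/25; 8/25+8/25→16/25; 9/25+16/25→1. L = 14/5 ≈ 2.8000.
Efficiency = H/L = 2.7354/2.8000 = 97.7%.

97.7%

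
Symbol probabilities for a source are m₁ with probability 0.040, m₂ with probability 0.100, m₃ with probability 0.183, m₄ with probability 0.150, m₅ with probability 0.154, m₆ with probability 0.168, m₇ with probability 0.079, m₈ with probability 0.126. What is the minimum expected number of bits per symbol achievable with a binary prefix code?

2.936 bits/symbol

Repeatedly combine the two least-probable nodes; the expected code length is the sum of the merged weights.
merge 1/25 + 79/1000 → 119/1000
merge 1/10 + 119/1000 → 219/1000
merge 63/500 + 3/20 → 69/250
merge 77/500 + 21/125 → 161/500
merge 183/1000 + 219/1000 → 201/500
merge 69/250 + 161/500 → 299/500
merge 201/500 + 299/500 → 1
L = 119/1000 + 219/1000 + 69/250 + 161/500 + 201/500 + 299/500 + 1 = 367/125 = 2.936 bits/symbol.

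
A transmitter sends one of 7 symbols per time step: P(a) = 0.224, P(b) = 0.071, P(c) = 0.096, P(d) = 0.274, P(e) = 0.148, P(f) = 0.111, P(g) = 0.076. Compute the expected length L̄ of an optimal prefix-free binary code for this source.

2.649 bits/symbol

Repeatedly combine the two least-probable nodes; the expected code length is the sum of the merged weights.
merge 71/1000 + 19/250 → 147/1000
merge 12/125 + 111/1000 → 207/1000
merge 147/1000 + 37/250 → 59/200
merge 207/1000 + 28/125 → 431/1000
merge 137/500 + 59/200 → 569/1000
merge 431/1000 + 569/1000 → 1
L = 147/1000 + 207/1000 + 59/200 + 431/1000 + 569/1000 + 1 = 2649/1000 = 2.649 bits/symbol.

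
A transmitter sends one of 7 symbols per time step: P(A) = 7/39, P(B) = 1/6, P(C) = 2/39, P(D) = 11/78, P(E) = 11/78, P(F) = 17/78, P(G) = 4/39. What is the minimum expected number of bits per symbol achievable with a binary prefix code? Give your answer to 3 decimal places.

Repeatedly combine the two least-probable nodes; the expected code length is the sum of the merged weights.
merge 2/39 + 4/39 → 2/13
merge 11/78 + 11/78 → 11/39
merge 2/13 + 1/6 → 25/78
merge 7/39 + 17/78 → 31/78
merge 11/39 + 25/78 → 47/78
merge 31/78 + 47/78 → 1
L = 2/13 + 11/39 + 25/78 + 31/78 + 47/78 + 1 = 215/78 ≈ 2.756 bits/symbol.

2.756 bits/symbol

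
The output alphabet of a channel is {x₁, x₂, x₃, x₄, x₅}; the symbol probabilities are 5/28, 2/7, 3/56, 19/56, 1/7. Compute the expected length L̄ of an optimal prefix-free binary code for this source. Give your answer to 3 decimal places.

2.196 bits/symbol

Repeatedly combine the two least-probable nodes; the expected code length is the sum of the merged weights.
merge 3/56 + 1/7 → 11/56
merge 5/28 + 11/56 → 3/8
merge 2/7 + 19/56 → 5/8
merge 3/8 + 5/8 → 1
L = 11/56 + 3/8 + 5/8 + 1 = 123/56 ≈ 2.196 bits/symbol.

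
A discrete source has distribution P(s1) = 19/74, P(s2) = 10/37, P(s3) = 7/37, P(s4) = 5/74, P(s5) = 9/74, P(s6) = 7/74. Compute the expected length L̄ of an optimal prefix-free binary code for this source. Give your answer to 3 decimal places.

2.446 bits/symbol

Repeatedly combine the two least-probable nodes; the expected code length is the sum of the merged weights.
merge 5/74 + 7/74 → 6/37
merge 9/74 + 6/37 → 21/74
merge 7/37 + 19/74 → 33/74
merge 10/37 + 21/74 → 41/74
merge 33/74 + 41/74 → 1
L = 6/37 + 21/74 + 33/74 + 41/74 + 1 = 181/74 ≈ 2.446 bits/symbol.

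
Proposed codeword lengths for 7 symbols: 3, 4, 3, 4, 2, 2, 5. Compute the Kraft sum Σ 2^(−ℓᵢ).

With common denominator 2^5 = 32: Σ 2^(−ℓᵢ) = 4/32 + 2/32 + 4/32 + 2/32 + 8/32 + 8/32 + 1/32 = 29/32 = 0.90625.

0.90625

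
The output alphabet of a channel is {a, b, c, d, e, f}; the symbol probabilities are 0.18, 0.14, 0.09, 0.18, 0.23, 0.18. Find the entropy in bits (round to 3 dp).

2.533 bits

H = −Σ pᵢ log₂ pᵢ.
−0.18·log₂(0.18) = 0.4453
−0.14·log₂(0.14) = 0.3971
−0.09·log₂(0.09) = 0.3127
−0.18·log₂(0.18) = 0.4453
−0.23·log₂(0.23) = 0.4877
−0.18·log₂(0.18) = 0.4453
Sum ≈ 2.5334 → 2.533 bits.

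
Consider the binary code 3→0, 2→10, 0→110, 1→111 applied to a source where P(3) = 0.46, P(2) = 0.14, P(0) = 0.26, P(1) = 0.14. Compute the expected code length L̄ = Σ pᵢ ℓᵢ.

1.94 bits/symbol

L̄ = Σ pᵢ·ℓᵢ = 0.46·1 + 0.14·2 + 0.26·3 + 0.14·3 = 1.94 bits/symbol.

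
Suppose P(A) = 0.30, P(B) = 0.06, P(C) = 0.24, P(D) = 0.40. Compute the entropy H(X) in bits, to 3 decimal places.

H = −Σ pᵢ log₂ pᵢ.
−0.30·log₂(0.30) = 0.5211
−0.06·log₂(0.06) = 0.2435
−0.24·log₂(0.24) = 0.4941
−0.40·log₂(0.40) = 0.5288
Sum ≈ 1.7875 → 1.788 bits.

1.788 bits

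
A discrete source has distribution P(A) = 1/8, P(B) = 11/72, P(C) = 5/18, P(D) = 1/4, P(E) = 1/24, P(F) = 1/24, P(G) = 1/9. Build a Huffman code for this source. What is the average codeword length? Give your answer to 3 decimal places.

Repeatedly combine the two least-probable nodes; the expected code length is the sum of the merged weights.
merge 1/24 + 1/24 → 1/12
merge 1/12 + 1/9 → 7/36
merge 1/8 + 11/72 → 5/18
merge 7/36 + 1/4 → 4/9
merge 5/18 + 5/18 → 5/9
merge 4/9 + 5/9 → 1
L = 1/12 + 7/36 + 5/18 + 4/9 + 5/9 + 1 = 23/9 ≈ 2.556 bits/symbol.

2.556 bits/symbol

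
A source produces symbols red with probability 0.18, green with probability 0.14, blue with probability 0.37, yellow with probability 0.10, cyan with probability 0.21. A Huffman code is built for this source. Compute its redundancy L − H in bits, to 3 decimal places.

Entropy H = −Σ p log₂ p ≈ 2.1782 bits.
Huffman merges: 1/10+7/50→6/25; 9/50+21/100→39/100; 6/25+37/100→61/100; 39/100+61/100→1. L = 56/25 ≈ 2.2400.
L − H = 2.2400 − 2.1782 = 0.062 bits.

0.062 bits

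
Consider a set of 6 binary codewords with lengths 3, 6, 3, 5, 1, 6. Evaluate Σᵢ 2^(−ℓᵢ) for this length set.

0.8125

With common denominator 2^6 = 64: Σ 2^(−ℓᵢ) = 8/64 + 1/64 + 8/64 + 2/64 + 32/64 + 1/64 = 52/64 = 0.8125.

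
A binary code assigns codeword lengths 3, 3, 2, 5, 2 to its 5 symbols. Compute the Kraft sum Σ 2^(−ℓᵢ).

0.78125

With common denominator 2^5 = 32: Σ 2^(−ℓᵢ) = 4/32 + 4/32 + 8/32 + 1/32 + 8/32 = 25/32 = 0.78125.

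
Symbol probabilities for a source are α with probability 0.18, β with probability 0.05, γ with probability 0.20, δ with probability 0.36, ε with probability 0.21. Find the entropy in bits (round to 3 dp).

H = −Σ pᵢ log₂ pᵢ.
−0.18·log₂(0.18) = 0.4453
−0.05·log₂(0.05) = 0.2161
−0.20·log₂(0.20) = 0.4644
−0.36·log₂(0.36) = 0.5306
−0.21·log₂(0.21) = 0.4728
Sum ≈ 2.1292 → 2.129 bits.

2.129 bits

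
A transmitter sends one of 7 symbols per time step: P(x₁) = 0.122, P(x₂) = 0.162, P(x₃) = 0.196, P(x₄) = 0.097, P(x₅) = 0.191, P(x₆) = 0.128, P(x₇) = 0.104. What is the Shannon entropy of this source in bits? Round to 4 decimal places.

H = −Σ pᵢ log₂ pᵢ.
−0.122·log₂(0.122) = 0.3703
−0.162·log₂(0.162) = 0.4254
−0.196·log₂(0.196) = 0.4608
−0.097·log₂(0.097) = 0.3265
−0.191·log₂(0.191) = 0.4562
−0.128·log₂(0.128) = 0.3796
−0.104·log₂(0.104) = 0.3396
Sum ≈ 2.7584 → 2.7584 bits.

2.7584 bits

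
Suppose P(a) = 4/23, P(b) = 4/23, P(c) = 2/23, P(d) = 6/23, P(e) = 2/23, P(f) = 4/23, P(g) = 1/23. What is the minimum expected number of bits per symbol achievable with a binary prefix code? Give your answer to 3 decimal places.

Repeatedly combine the two least-probable nodes; the expected code length is the sum of the merged weights.
merge 1/23 + 2/23 → 3/23
merge 2/23 + 3/23 → 5/23
merge 4/23 + 4/23 → 8/23
merge 4/23 + 5/23 → 9/23
merge 6/23 + 8/23 → 14/23
merge 9/23 + 14/23 → 1
L = 3/23 + 5/23 + 8/23 + 9/23 + 14/23 + 1 = 62/23 ≈ 2.696 bits/symbol.

2.696 bits/symbol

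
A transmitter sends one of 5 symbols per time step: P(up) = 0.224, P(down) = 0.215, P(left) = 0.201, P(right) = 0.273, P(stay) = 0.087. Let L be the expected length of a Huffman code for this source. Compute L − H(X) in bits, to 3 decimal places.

Entropy H = −Σ p log₂ p ≈ 2.2434 bits.
Huffman merges: 87/1000+201/1000→36/125; 43/200+28/125→439/1000; 273/1000+36/125→561/1000; 439/1000+561/1000→1. L = 286/125 ≈ 2.2880.
L − H = 2.2880 − 2.2434 = 0.045 bits.

0.045 bits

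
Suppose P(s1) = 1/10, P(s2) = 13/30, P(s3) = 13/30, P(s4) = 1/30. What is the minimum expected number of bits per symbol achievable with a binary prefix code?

Repeatedly combine the two least-probable nodes; the expected code length is the sum of the merged weights.
merge 1/30 + 1/10 → 2/15
merge 2/15 + 13/30 → 17/30
merge 13/30 + 17/30 → 1
L = 2/15 + 17/30 + 1 = 17/10 = 1.7 bits/symbol.

1.7 bits/symbol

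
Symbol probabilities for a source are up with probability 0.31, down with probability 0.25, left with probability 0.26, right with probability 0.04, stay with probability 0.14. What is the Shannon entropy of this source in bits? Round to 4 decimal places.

2.1119 bits

H = −Σ pᵢ log₂ pᵢ.
−0.31·log₂(0.31) = 0.5238
−0.25·log₂(0.25) = 0.5000
−0.26·log₂(0.26) = 0.5053
−0.04·log₂(0.04) = 0.1858
−0.14·log₂(0.14) = 0.3971
Sum ≈ 2.1119 → 2.1119 bits.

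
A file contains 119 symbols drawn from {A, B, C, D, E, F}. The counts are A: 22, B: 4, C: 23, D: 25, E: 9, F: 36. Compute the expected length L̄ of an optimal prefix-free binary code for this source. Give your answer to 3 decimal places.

Probabilities are the counts divided by 119.
Repeatedly combine the two least-probable nodes; the expected code length is the sum of the merged weights.
merge 4/119 + 9/119 → 13/119
merge 13/119 + 22/119 → 5/17
merge 23/119 + 25/119 → 48/119
merge 5/17 + 36/119 → 71/119
merge 48/119 + 71/119 → 1
L = 13/119 + 5/17 + 48/119 + 71/119 + 1 = 286/119 ≈ 2.403 bits/symbol.

2.403 bits/symbol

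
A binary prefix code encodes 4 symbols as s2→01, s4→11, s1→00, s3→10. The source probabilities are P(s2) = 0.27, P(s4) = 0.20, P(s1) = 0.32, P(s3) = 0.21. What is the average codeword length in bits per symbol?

L̄ = Σ pᵢ·ℓᵢ = 0.27·2 + 0.20·2 + 0.32·2 + 0.21·2 = 2 bits/symbol.

2 bits/symbol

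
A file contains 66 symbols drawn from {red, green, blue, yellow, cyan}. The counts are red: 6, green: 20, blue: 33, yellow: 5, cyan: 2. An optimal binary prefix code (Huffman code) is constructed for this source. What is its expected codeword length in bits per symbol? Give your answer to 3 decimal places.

Probabilities are the counts divided by 66.
Repeatedly combine the two least-probable nodes; the expected code length is the sum of the merged weights.
merge 1/33 + 5/66 → 7/66
merge 1/11 + 7/66 → 13/66
merge 13/66 + 10/33 → 1/2
merge 1/2 + 1/2 → 1
L = 7/66 + 13/66 + 1/2 + 1 = 119/66 ≈ 1.803 bits/symbol.

1.803 bits/symbol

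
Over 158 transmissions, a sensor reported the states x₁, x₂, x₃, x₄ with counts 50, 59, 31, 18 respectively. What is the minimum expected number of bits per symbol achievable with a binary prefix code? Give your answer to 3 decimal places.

1.937 bits/symbol

Probabilities are the counts divided by 158.
Repeatedly combine the two least-probable nodes; the expected code length is the sum of the merged weights.
merge 9/79 + 31/158 → 49/158
merge 49/158 + 25/79 → 99/158
merge 59/158 + 99/158 → 1
L = 49/158 + 99/158 + 1 = 153/79 ≈ 1.937 bits/symbol.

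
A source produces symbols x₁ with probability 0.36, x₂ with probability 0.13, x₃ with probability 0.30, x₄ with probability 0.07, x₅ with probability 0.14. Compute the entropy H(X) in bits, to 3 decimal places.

H = −Σ pᵢ log₂ pᵢ.
−0.36·log₂(0.36) = 0.5306
−0.13·log₂(0.13) = 0.3826
−0.30·log₂(0.30) = 0.5211
−0.07·log₂(0.07) = 0.2686
−0.14·log₂(0.14) = 0.3971
Sum ≈ 2.1000 → 2.100 bits.

2.100 bits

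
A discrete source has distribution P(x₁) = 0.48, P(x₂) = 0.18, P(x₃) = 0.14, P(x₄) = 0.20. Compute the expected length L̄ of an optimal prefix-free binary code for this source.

1.84 bits/symbol

Repeatedly combine the two least-probable nodes; the expected code length is the sum of the merged weights.
merge 7/50 + 9/50 → 8/25
merge 1/5 + 8/25 → 13/25
merge 12/25 + 13/25 → 1
L = 8/25 + 13/25 + 1 = 46/25 = 1.84 bits/symbol.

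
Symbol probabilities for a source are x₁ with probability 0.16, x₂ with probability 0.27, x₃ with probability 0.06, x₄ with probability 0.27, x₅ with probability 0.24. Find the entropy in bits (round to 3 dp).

2.181 bits

H = −Σ pᵢ log₂ pᵢ.
−0.16·log₂(0.16) = 0.4230
−0.27·log₂(0.27) = 0.5100
−0.06·log₂(0.06) = 0.2435
−0.27·log₂(0.27) = 0.5100
−0.24·log₂(0.24) = 0.4941
Sum ≈ 2.1807 → 2.181 bits.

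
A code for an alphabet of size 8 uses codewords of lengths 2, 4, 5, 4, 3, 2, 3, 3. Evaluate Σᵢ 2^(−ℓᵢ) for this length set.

1.03125

With common denominator 2^5 = 32: Σ 2^(−ℓᵢ) = 8/32 + 2/32 + 1/32 + 2/32 + 4/32 + 8/32 + 4/32 + 4/32 = 33/32 = 1.03125.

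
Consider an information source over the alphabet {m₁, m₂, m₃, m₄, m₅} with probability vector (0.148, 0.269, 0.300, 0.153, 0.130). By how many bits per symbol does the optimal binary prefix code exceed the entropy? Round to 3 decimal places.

Entropy H = −Σ p log₂ p ≈ 2.2356 bits.
Huffman merges: 13/100+37/250→139/500; 153/1000+269/1000→211/500; 139/500+3/10→289/500; 211/500+289/500→1. L = 1139/500 ≈ 2.2780.
L − H = 2.2780 − 2.2356 = 0.042 bits.

0.042 bits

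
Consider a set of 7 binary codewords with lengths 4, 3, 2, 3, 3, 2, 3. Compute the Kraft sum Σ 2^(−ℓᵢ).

1.0625

With common denominator 2^4 = 16: Σ 2^(−ℓᵢ) = 1/16 + 2/16 + 4/16 + 2/16 + 2/16 + 4/16 + 2/16 = 17/16 = 1.0625.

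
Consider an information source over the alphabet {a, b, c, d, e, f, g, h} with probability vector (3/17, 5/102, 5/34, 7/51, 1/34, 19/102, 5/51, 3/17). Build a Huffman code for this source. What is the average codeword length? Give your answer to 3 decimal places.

Repeatedly combine the two least-probable nodes; the expected code length is the sum of the merged weights.
merge 1/34 + 5/102 → 4/51
merge 4/51 + 5/51 → 3/17
merge 7/51 + 5/34 → 29/102
merge 3/17 + 3/17 → 6/17
merge 3/17 + 19/102 → 37/102
merge 29/102 + 6/17 → 65/102
merge 37/102 + 65/102 → 1
L = 4/51 + 3/17 + 29/102 + 6/17 + 37/102 + 65/102 + 1 = 295/102 ≈ 2.892 bits/symbol.

2.892 bits/symbol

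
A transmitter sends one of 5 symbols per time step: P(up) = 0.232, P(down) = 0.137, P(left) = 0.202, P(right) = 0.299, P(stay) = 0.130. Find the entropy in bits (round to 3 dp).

H = −Σ pᵢ log₂ pᵢ.
−0.232·log₂(0.232) = 0.4890
−0.137·log₂(0.137) = 0.3929
−0.202·log₂(0.202) = 0.4661
−0.299·log₂(0.299) = 0.5208
−0.130·log₂(0.130) = 0.3826
Sum ≈ 2.2515 → 2.251 bits.

2.251 bits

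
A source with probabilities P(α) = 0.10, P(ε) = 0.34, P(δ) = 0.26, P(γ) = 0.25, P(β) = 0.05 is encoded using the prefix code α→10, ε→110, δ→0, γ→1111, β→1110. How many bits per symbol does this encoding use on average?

L̄ = Σ pᵢ·ℓᵢ = 0.10·2 + 0.34·3 + 0.26·1 + 0.25·4 + 0.05·4 = 2.68 bits/symbol.

2.68 bits/symbol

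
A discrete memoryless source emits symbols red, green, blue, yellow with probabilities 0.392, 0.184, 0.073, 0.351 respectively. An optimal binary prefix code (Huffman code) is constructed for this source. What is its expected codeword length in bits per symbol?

Repeatedly combine the two least-probable nodes; the expected code length is the sum of the merged weights.
merge 73/1000 + 23/125 → 257/1000
merge 257/1000 + 351/1000 → 76/125
merge 49/125 + 76/125 → 1
L = 257/1000 + 76/125 + 1 = 373/200 = 1.865 bits/symbol.

1.865 bits/symbol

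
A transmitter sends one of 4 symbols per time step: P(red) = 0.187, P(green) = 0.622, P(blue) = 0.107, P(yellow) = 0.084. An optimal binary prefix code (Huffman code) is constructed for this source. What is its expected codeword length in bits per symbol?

1.569 bits/symbol

Repeatedly combine the two least-probable nodes; the expected code length is the sum of the merged weights.
merge 21/250 + 107/1000 → 191/1000
merge 187/1000 + 191/1000 → 189/500
merge 189/500 + 311/500 → 1
L = 191/1000 + 189/500 + 1 = 1569/1000 = 1.569 bits/symbol.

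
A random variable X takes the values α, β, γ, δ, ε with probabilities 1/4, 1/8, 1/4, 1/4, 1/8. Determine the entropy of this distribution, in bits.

Each probability is a power of 1/2, so log₂(1/p) is an integer.
H = Σ p·log₂(1/p) = 1/4·2 + 1/8·3 + 1/4·2 + 1/4·2 + 1/8·3 = 2.25 bits.

2.25 bits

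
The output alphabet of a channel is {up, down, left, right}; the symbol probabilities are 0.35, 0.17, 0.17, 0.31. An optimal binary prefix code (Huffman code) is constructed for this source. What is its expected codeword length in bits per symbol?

1.99 bits/symbol

Repeatedly combine the two least-probable nodes; the expected code length is the sum of the merged weights.
merge 17/100 + 17/100 → 17/50
merge 31/100 + 17/50 → 13/20
merge 7/20 + 13/20 → 1
L = 17/50 + 13/20 + 1 = 199/100 = 1.99 bits/symbol.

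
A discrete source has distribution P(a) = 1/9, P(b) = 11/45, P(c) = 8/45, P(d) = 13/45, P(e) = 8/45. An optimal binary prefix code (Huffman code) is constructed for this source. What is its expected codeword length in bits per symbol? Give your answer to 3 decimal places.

Repeatedly combine the two least-probable nodes; the expected code length is the sum of the merged weights.
merge 1/9 + 8/45 → 13/45
merge 8/45 + 11/45 → 19/45
merge 13/45 + 13/45 → 26/45
merge 19/45 + 26/45 → 1
L = 13/45 + 19/45 + 26/45 + 1 = 103/45 ≈ 2.289 bits/symbol.

2.289 bits/symbol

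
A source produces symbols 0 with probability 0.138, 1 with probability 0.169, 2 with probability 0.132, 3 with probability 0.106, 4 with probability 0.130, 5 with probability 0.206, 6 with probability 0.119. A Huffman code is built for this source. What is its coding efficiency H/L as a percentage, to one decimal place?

Entropy H = −Σ p log₂ p ≈ 2.7742 bits.
Huffman merges: 53/500+119/1000→9/40; 13/100+33/250→131/500; 69/500+169/1000→307/1000; 103/500+9/40→431/1000; 131/500+307/1000→569/1000; 431/1000+569/1000→1. L = 1397/500 ≈ 2.7940.
Efficiency = H/L = 2.7742/2.7940 = 99.3%.

99.3%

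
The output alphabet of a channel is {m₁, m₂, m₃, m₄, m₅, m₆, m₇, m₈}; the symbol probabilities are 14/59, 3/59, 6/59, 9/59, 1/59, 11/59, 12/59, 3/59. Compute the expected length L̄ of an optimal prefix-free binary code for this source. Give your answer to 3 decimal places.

Repeatedly combine the two least-probable nodes; the expected code length is the sum of the merged weights.
merge 1/59 + 3/59 → 4/59
merge 3/59 + 4/59 → 7/59
merge 6/59 + 7/59 → 13/59
merge 9/59 + 11/59 → 20/59
merge 12/59 + 13/59 → 25/59
merge 14/59 + 20/59 → 34/59
merge 25/59 + 34/59 → 1
L = 4/59 + 7/59 + 13/59 + 20/59 + 25/59 + 34/59 + 1 = 162/59 ≈ 2.746 bits/symbol.

2.746 bits/symbol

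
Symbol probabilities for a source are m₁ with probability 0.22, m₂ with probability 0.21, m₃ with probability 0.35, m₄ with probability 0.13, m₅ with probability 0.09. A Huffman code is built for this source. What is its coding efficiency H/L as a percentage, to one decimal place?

98.1%

Entropy H = −Σ p log₂ p ≈ 2.1788 bits.
Huffman merges: 9/100+13/100→11/50; 21/100+11/50→43/100; 11/50+7/20→57/100; 43/100+57/100→1. L = 111/50 ≈ 2.2200.
Efficiency = H/L = 2.1788/2.2200 = 98.1%.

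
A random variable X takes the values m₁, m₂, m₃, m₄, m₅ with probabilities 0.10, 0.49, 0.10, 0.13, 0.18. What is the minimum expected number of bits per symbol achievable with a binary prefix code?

Repeatedly combine the two least-probable nodes; the expected code length is the sum of the merged weights.
merge 1/10 + 1/10 → 1/5
merge 13/100 + 9/50 → 31/100
merge 1/5 + 31/100 → 51/100
merge 49/100 + 51/100 → 1
L = 1/5 + 31/100 + 51/100 + 1 = 101/50 = 2.02 bits/symbol.

2.02 bits/symbol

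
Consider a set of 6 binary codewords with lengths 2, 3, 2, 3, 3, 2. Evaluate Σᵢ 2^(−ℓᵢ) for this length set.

With common denominator 2^3 = 8: Σ 2^(−ℓᵢ) = 2/8 + 1/8 + 2/8 + 1/8 + 1/8 + 2/8 = 9/8 = 1.125.

1.125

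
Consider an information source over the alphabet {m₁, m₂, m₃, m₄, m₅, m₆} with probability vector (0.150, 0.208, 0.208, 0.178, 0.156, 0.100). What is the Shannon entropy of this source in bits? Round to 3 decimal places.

H = −Σ pᵢ log₂ pᵢ.
−0.150·log₂(0.150) = 0.4105
−0.208·log₂(0.208) = 0.4712
−0.208·log₂(0.208) = 0.4712
−0.178·log₂(0.178) = 0.4432
−0.156·log₂(0.156) = 0.4181
−0.100·log₂(0.100) = 0.3322
Sum ≈ 2.5465 → 2.546 bits.

2.546 bits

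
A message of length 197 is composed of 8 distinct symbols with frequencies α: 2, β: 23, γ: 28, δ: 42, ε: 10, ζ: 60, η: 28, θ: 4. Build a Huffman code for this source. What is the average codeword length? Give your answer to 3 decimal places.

Probabilities are the counts divided by 197.
Repeatedly combine the two least-probable nodes; the expected code length is the sum of the merged weights.
merge 2/197 + 4/197 → 6/197
merge 6/197 + 10/197 → 16/197
merge 16/197 + 23/197 → 39/197
merge 28/197 + 28/197 → 56/197
merge 39/197 + 42/197 → 81/197
merge 56/197 + 60/197 → 116/197
merge 81/197 + 116/197 → 1
L = 6/197 + 16/197 + 39/197 + 56/197 + 81/197 + 116/197 + 1 = 511/197 ≈ 2.594 bits/symbol.

2.594 bits/symbol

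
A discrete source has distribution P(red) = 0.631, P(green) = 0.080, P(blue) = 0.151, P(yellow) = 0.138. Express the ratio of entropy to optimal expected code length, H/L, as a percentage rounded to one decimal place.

Entropy H = −Σ p log₂ p ≈ 1.5168 bits.
Huffman merges: 2/25+69/500→109/500; 151/1000+109/500→369/1000; 369/1000+631/1000→1. L = 1587/1000 ≈ 1.5870.
Efficiency = H/L = 1.5168/1.5870 = 95.6%.

95.6%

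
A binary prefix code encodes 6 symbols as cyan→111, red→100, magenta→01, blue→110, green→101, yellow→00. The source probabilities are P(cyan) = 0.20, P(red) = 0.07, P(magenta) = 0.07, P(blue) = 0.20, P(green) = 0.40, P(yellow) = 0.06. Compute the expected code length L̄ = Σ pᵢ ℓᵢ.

2.87 bits/symbol

L̄ = Σ pᵢ·ℓᵢ = 0.20·3 + 0.07·3 + 0.07·2 + 0.20·3 + 0.40·3 + 0.06·2 = 2.87 bits/symbol.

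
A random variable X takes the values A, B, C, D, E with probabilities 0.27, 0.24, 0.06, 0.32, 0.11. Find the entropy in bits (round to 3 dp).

2.124 bits

H = −Σ pᵢ log₂ pᵢ.
−0.27·log₂(0.27) = 0.5100
−0.24·log₂(0.24) = 0.4941
−0.06·log₂(0.06) = 0.2435
−0.32·log₂(0.32) = 0.5260
−0.11·log₂(0.11) = 0.3503
Sum ≈ 2.1240 → 2.124 bits.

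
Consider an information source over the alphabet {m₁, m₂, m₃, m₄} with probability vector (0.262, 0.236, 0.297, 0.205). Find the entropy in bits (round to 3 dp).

H = −Σ pᵢ log₂ pᵢ.
−0.262·log₂(0.262) = 0.5063
−0.236·log₂(0.236) = 0.4916
−0.297·log₂(0.297) = 0.5202
−0.205·log₂(0.205) = 0.4687
Sum ≈ 1.9868 → 1.987 bits.

1.987 bits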